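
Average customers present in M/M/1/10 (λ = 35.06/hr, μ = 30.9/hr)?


ρ = 35.06/30.9 = 1.1346
L = ρ[1 − (K+1)ρ^K + Kρ^(K+1)] / [(1−ρ)(1−ρ^(K+1))]
Numerator: 1.1346·(1 − 11·3.536180 + 10·4.012248) = 2.523982
Denominator: (-0.1346)·(-3.012248) = 0.405532
L = 2.523982/0.405532 = 6.2239

Final: 6.2239


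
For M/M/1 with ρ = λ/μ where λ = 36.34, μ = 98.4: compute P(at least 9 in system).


ρ = 36.34/98.4 = 0.3693
P(N ≥ n) = ρ^n = 0.3693^9 = 0.0001278

Final: 0.0001278


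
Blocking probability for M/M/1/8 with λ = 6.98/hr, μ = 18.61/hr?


ρ = λ/μ = 6.98/18.61 = 0.3751
P_K = (1−ρ)ρ^K/(1−ρ^(K+1)) = (0.6249·0.0003916)/(1 − 0.0001469)
= 0.0002447/0.999853 = 0.0002448

Final: 0.0002448


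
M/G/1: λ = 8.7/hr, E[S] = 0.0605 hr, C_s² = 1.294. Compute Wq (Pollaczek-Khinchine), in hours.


ρ = λ·E[S] = 8.7·0.0605 = 0.5263
E[S²] = E[S]²(1+C_s²) = 0.0605²·(1+1.294) = 0.008397
Wq = λ·E[S²]/(2(1−ρ)) = 8.7·0.008397/(2·0.4737) = 0.07711 hr

Final: 0.07711 hr


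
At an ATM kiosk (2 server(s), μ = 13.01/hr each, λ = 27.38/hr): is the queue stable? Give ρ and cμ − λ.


Total capacity cμ = 2·13.01 = 26.02/hr
ρ = λ/(cμ) = 27.38/26.02 = 1.0523
Stable ⇔ ρ < 1: NO
Spare capacity = cμ − λ = 26.02 − 27.38 = -1.36/hr

Final: ρ = 1.0523; unstable; margin = -1.36/hr


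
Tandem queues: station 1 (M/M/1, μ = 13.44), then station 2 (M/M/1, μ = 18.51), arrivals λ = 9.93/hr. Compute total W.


Each node sees arrival rate λ = 9.93/hr (tandem ⇒ throughput preserved).
W₁ = 1/(μ₁−λ) = 1/(13.44−9.93) = 0.28490 hr
W₂ = 1/(μ₂−λ) = 1/(18.51−9.93) = 0.11655 hr
W_total = W₁ + W₂ = 0.28490 + 0.11655 = 0.40145 hr

Final: 0.40145 hr


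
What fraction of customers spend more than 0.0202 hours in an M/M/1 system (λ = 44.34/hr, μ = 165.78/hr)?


W ~ Exponential(μ−λ) for M/M/1.
μ − λ = 165.78 − 44.34 = 121.4400
P(W > t) = e^{−(μ−λ)t} = e^{−2.4531} = 0.086028

Final: 0.086028


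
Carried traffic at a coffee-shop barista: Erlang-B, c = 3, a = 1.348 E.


B(3,1.348) = 0.111396 (Erlang-B)
Carried load = a(1 − B) = 1.348·(1 − 0.111396) = 1.348·0.888604 = 1.1978 E

Final: 1.1978 Erlangs


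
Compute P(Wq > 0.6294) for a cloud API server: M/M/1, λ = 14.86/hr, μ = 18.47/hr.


ρ = 14.86/18.47 = 0.8045
P(Wq > t) = ρ·e^{−(μ−λ)t} = 0.8045·e^{−2.2721}
= 0.8045·0.103092 = 0.082942

Final: 0.082942


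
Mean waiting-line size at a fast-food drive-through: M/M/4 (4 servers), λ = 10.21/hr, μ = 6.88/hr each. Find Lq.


a = λ/μ = 1.4840; ρ = a/4 = 0.3710
P₀ = 0.224661
Lq = P₀·a^c·ρ / (c!·(1−ρ)²) = 0.224661·4.85008·0.3710/(24·0.39564)
= 0.04257

Final: 0.04257


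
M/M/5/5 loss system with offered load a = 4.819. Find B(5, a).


B(c,a) = (a^c/c!) / Σ_{k=0}^{c} a^k/k!
a^5/5! = 21.657254
Σ terms (k=0..5): 1.00000 + 4.81900 + 11.61138 + 18.65175 + 22.47069 + 21.65725 = 80.210075
B = 21.657254/80.210075 = 0.270007

Final: 0.270007


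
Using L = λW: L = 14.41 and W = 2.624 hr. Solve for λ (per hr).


λ = L/W = 14.41/2.624 = 5.4916 /hr

Final: 5.4916 /hr


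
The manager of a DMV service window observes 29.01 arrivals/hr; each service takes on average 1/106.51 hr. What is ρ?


ρ = λ/μ = 29.01/106.51 = 0.2724

Final: 0.2724


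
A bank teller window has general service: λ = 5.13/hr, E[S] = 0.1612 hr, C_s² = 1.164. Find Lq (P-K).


ρ = λ·E[S] = 5.13·0.1612 = 0.8270
Lq = ρ²(1+C_s²)/(2(1−ρ)) = 0.6839·(1+1.164)/(2·0.1730)
= 0.6839·2.1640/0.3461 = 4.27598

Final: 4.27598


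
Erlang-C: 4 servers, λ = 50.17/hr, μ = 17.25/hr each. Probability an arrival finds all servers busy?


a = λ/μ = 2.9084; ρ = a/4 = 0.7271
P₀ = 0.043173 (from M/M/c formula)
C(c,a) = [a^c/(c!(1−ρ))]·P₀ = [71.55171/(24·0.2729)]·0.043173
= 10.92465·0.043173 = 0.471647

Final: 0.471647


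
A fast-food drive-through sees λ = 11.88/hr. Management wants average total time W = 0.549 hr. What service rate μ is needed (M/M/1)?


W = 1/(μ−λ) ⇒ μ − λ = 1/W = 1/0.549 = 1.8215
μ = λ + 1/W = 11.88 + 1.8215 = 13.7015 per hr

Final: 13.7015 /hr


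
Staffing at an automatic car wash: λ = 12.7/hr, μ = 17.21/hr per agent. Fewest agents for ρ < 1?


Stability requires cμ > λ ⇔ c > λ/μ.
λ/μ = 12.7/17.21 = 0.7379
Minimum integer c = ⌊0.7379⌋ + 1 = 1
Check: 1·17.21 = 17.21 > 12.7, while 0·17.21 = 0.00 ≤ 12.7

Final: 1 servers


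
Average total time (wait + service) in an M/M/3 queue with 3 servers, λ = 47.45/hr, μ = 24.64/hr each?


a = 1.9257; ρ = 0.6419; P₀ = 0.123399
Lq = P₀·a^c·ρ/(c!(1−ρ)²) = 0.73525
Wq = Lq/λ = 0.73525/47.45 = 0.01550 hr
W = Wq + 1/μ = 0.01550 + 0.04058 = 0.05608 hr

Final: 0.05608 hr


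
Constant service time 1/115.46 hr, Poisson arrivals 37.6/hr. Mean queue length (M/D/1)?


ρ = 37.6/115.46 = 0.3257
M/D/1: Lq = ρ²/(2(1−ρ)) = 0.1061/(2·0.6743) = 0.07863

Final: 0.07863


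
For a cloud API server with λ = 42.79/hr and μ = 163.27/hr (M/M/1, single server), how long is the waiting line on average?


ρ = 42.79/163.27 = 0.2621
Lq = ρ²/(1−ρ) = 0.06869/0.7379 = 0.09308

Final: 0.09308


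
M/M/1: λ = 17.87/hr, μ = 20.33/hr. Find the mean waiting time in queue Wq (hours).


ρ = 17.87/20.33 = 0.8790
Wq = ρ/(μ−λ) = 0.8790/(20.33 − 17.87) = 0.8790/2.46 = 0.3573 hr

Final: 0.3573 hr


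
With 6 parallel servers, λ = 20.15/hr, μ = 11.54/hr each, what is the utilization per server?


ρ = λ/(cμ) = 20.15/(6·11.54) = 20.15/69.24 = 0.2910

Final: 0.2910


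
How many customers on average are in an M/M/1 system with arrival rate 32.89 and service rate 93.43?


ρ = λ/μ = 32.89/93.43 = 0.3520
L = ρ/(1−ρ) = 0.3520/(1 − 0.3520) = 0.3520/0.6480 = 0.5433

Final: 0.5433


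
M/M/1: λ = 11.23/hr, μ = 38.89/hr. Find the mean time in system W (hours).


W = 1/(μ−λ) = 1/(38.89 − 11.23) = 1/27.66 = 0.03615 hr

Final: 0.03615 hr


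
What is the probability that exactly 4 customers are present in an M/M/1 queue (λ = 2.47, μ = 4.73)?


ρ = 2.47/4.73 = 0.5222
P_n = (1−ρ)·ρ^n = (1 − 0.5222)·0.5222^4 = 0.4778·0.074361 = 0.035530

Final: 0.035530


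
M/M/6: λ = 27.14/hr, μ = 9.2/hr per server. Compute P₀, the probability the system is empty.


a = λ/μ = 27.14/9.2 = 2.9500; ρ = a/c = 0.4917
Σ_{k=0}^{5} a^k/k! (terms k=0..5) = 1.00000 + 2.95000 + 4.35125 + 4.27873 + 3.15556 + 1.86178 = 17.59732
Tail: a^6/(6!(1−ρ)) = 659.07084/(720·0.5083) = 1.80074
P₀ = 1/(17.59732 + 1.80074) = 1/19.39806 = 0.051552

Final: 0.051552


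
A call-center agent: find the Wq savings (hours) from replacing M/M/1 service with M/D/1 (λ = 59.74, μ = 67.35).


ρ = 59.74/67.35 = 0.8870
Wq(M/M/1) = ρ/(μ−λ) = 0.8870/7.61 = 0.11656 hr
Wq(M/D/1) = ρ/(2(μ−λ)) = 0.05828 hr
Savings = 0.11656 − 0.05828 = 0.05828 hr

Final: 0.05828 hr


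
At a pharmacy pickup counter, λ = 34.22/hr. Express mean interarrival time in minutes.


Mean interarrival time = 1/λ = 1/34.22 hour = 0.02922 hour
In minutes: 0.02922 × 60 = 1.7534 min

Final: 1.7534 min


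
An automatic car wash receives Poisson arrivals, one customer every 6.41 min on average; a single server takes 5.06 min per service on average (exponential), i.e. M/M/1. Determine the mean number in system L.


λ = 60/6.41 = 9.3604 /hr
μ = 60/5.06 = 11.8577 /hr
ρ = λ/μ = 9.3604/11.8577 = 0.7894
L = ρ/(1−ρ) = 0.7894/0.2106 = 3.7481

Final: 3.7481


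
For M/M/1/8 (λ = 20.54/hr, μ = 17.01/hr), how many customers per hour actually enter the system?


ρ = 1.2075; P_K = (1−ρ)ρ^8/(1−ρ^9) = 0.210407
λ_eff = λ(1 − P_K) = 20.54·(1 − 0.210407) = 20.54·0.789593 = 16.2182 /hr

Final: 16.2182 /hr


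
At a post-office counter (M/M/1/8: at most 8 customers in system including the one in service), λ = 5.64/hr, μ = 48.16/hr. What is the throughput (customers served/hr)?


ρ = 0.1171; P_K = (1−ρ)ρ^8/(1−ρ^9) = 0.00000003124
λ_eff = λ(1 − P_K) = 5.64·(1 − 0.00000003124) = 5.64·1.000000 = 5.6400 /hr

Final: 5.6400 /hr


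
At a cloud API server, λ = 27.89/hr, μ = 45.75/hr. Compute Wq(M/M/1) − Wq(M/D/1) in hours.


ρ = 27.89/45.75 = 0.6096
Wq(M/M/1) = ρ/(μ−λ) = 0.6096/17.86 = 0.03413 hr
Wq(M/D/1) = ρ/(2(μ−λ)) = 0.01707 hr
Savings = 0.03413 − 0.01707 = 0.01707 hr

Final: 0.01707 hr


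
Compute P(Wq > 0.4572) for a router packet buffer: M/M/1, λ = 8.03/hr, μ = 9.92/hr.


ρ = 8.03/9.92 = 0.8095
P(Wq > t) = ρ·e^{−(μ−λ)t} = 0.8095·e^{−0.8641}
= 0.8095·0.421427 = 0.341135

Final: 0.341135


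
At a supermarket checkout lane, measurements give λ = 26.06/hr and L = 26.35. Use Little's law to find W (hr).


W = L/λ = 26.35/26.06 = 1.0111 hr

Final: 1.0111 hr


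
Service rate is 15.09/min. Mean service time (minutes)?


Mean service time = 1/μ = 1/15.09 minute = 0.06627 minute
In minutes: 0.06627 × 1 = 0.06627 min

Final: 0.06627 min


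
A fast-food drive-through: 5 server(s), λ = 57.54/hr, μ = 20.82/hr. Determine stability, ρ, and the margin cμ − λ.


Total capacity cμ = 5·20.82 = 104.10/hr
ρ = λ/(cμ) = 57.54/104.10 = 0.5527
Stable ⇔ ρ < 1: YES
Spare capacity = cμ − λ = 104.10 − 57.54 = 46.56/hr

Final: ρ = 0.5527; stable; margin = 46.56/hr


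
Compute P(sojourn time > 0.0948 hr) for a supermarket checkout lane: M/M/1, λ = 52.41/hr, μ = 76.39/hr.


W ~ Exponential(μ−λ) for M/M/1.
μ − λ = 76.39 − 52.41 = 23.9800
P(W > t) = e^{−(μ−λ)t} = e^{−2.2733} = 0.102971

Final: 0.102971


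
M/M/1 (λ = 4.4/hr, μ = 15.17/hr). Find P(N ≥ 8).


ρ = 4.4/15.17 = 0.2900
P(N ≥ n) = ρ^n = 0.2900^8 = 0.00005009

Final: 0.00005009


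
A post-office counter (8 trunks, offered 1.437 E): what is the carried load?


B(8,1.437) = 0.0001072 (Erlang-B)
Carried load = a(1 − B) = 1.437·(1 − 0.0001072) = 1.437·0.999893 = 1.4368 E

Final: 1.4368 Erlangs


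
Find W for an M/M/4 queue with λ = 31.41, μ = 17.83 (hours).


a = 1.7616; ρ = 0.4404; P₀ = 0.168305
Lq = P₀·a^c·ρ/(c!(1−ρ)²) = 0.09499
Wq = Lq/λ = 0.09499/31.41 = 0.003024 hr
W = Wq + 1/μ = 0.003024 + 0.05609 = 0.05911 hr

Final: 0.05911 hr


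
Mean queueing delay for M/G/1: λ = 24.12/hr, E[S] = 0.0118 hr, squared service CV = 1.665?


ρ = λ·E[S] = 24.12·0.0118 = 0.2846
E[S²] = E[S]²(1+C_s²) = 0.0118²·(1+1.665) = 0.0003711
Wq = λ·E[S²]/(2(1−ρ)) = 24.12·0.0003711/(2·0.7154) = 0.006256 hr

Final: 0.006256 hr


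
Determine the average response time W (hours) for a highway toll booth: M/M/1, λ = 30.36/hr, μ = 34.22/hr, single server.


W = 1/(μ−λ) = 1/(34.22 − 30.36) = 1/3.86 = 0.2591 hr

Final: 0.2591 hr


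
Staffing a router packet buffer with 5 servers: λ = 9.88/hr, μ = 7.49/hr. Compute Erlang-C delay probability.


a = λ/μ = 1.3191; ρ = a/5 = 0.2638
P₀ = 0.267166 (from M/M/c formula)
C(c,a) = [a^c/(c!(1−ρ))]·P₀ = [3.99370/(120·0.7362)]·0.267166
= 0.04521·0.267166 = 0.012078

Final: 0.012078


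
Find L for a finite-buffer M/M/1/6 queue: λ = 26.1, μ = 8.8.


ρ = 26.1/8.8 = 2.9659
L = ρ[1 − (K+1)ρ^K + Kρ^(K+1)] / [(1−ρ)(1−ρ^(K+1))]
Numerator: 2.9659·(1 − 7·680.686302 + 6·2018.853692) = 21797.409171
Denominator: (-1.9659)·(-2017.853692) = 3966.916916
L = 21797.409171/3966.916916 = 5.4948

Final: 5.4948


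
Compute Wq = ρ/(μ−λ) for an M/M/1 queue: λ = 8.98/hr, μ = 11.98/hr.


ρ = 8.98/11.98 = 0.7496
Wq = ρ/(μ−λ) = 0.7496/(11.98 − 8.98) = 0.7496/3.00 = 0.2499 hr

Final: 0.2499 hr


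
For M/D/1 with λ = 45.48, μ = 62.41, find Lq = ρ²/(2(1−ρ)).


ρ = 45.48/62.41 = 0.7287
M/D/1: Lq = ρ²/(2(1−ρ)) = 0.5310/(2·0.2713) = 0.97881

Final: 0.97881


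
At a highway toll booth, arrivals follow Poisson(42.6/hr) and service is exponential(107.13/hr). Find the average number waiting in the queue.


ρ = 42.6/107.13 = 0.3976
Lq = ρ²/(1−ρ) = 0.1581/0.6024 = 0.2625

Final: 0.2625


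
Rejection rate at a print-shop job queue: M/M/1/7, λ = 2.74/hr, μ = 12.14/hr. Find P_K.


ρ = λ/μ = 2.74/12.14 = 0.2257
P_K = (1−ρ)ρ^K/(1−ρ^(K+1)) = (0.7743·0.00002983)/(1 − 0.000006734)
= 0.00002310/0.999993 = 0.00002310

Final: 0.00002310


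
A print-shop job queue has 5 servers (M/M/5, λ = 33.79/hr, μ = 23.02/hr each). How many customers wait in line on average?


a = λ/μ = 1.4679; ρ = a/5 = 0.2936
P₀ = 0.230093
Lq = P₀·a^c·ρ / (c!·(1−ρ)²) = 0.230093·6.81419·0.2936/(120·0.49904)
= 0.007686

Final: 0.007686


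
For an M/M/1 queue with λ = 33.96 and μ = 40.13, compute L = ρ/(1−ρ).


ρ = λ/μ = 33.96/40.13 = 0.8462
L = ρ/(1−ρ) = 0.8462/(1 − 0.8462) = 0.8462/0.1538 = 5.5041

Final: 5.5041


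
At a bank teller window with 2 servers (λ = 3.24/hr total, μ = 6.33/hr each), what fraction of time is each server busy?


ρ = λ/(cμ) = 3.24/(2·6.33) = 3.24/12.66 = 0.2559

Final: 0.2559


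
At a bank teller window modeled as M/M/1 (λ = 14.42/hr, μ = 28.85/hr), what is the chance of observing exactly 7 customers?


ρ = 14.42/28.85 = 0.4998
P_n = (1−ρ)·ρ^n = (1 − 0.4998)·0.4998^7 = 0.5002·0.007794 = 0.003898

Final: 0.003898


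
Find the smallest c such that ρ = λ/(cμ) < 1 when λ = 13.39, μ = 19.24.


Stability requires cμ > λ ⇔ c > λ/μ.
λ/μ = 13.39/19.24 = 0.6959
Minimum integer c = ⌊0.6959⌋ + 1 = 1
Check: 1·19.24 = 19.24 > 13.39, while 0·19.24 = 0.00 ≤ 13.39

Final: 1 servers


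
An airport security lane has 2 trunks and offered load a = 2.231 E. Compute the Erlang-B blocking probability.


B(c,a) = (a^c/c!) / Σ_{k=0}^{c} a^k/k!
a^2/2! = 2.488680
Σ terms (k=0..2): 1.00000 + 2.23100 + 2.48868 = 5.719680
B = 2.488680/5.719680 = 0.435108

Final: 0.435108


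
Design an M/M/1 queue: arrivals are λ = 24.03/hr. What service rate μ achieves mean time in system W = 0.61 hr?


W = 1/(μ−λ) ⇒ μ − λ = 1/W = 1/0.61 = 1.6393
μ = λ + 1/W = 24.03 + 1.6393 = 25.6693 per hr

Final: 25.6693 /hr


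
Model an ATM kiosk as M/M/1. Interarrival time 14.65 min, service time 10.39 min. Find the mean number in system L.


λ = 60/14.65 = 4.0956 /hr
μ = 60/10.39 = 5.7748 /hr
ρ = λ/μ = 4.0956/5.7748 = 0.7092
L = ρ/(1−ρ) = 0.7092/0.2908 = 2.4390

Final: 2.4390


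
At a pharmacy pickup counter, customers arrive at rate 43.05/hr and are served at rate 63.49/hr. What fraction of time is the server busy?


ρ = λ/μ = 43.05/63.49 = 0.6781

Final: 0.6781


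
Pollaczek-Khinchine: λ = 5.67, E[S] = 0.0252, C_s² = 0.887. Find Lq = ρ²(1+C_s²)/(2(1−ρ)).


ρ = λ·E[S] = 5.67·0.0252 = 0.1429
Lq = ρ²(1+C_s²)/(2(1−ρ)) = 0.02042·(1+0.887)/(2·0.8571)
= 0.02042·1.8870/1.7142 = 0.02247

Final: 0.02247


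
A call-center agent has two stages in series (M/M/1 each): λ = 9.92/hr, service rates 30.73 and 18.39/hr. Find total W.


Each node sees arrival rate λ = 9.92/hr (tandem ⇒ throughput preserved).
W₁ = 1/(μ₁−λ) = 1/(30.73−9.92) = 0.04805 hr
W₂ = 1/(μ₂−λ) = 1/(18.39−9.92) = 0.11806 hr
W_total = W₁ + W₂ = 0.04805 + 0.11806 = 0.16612 hr

Final: 0.16612 hr


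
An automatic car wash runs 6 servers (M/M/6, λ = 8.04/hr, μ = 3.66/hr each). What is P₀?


a = λ/μ = 8.04/3.66 = 2.1967; ρ = a/c = 0.3661
Σ_{k=0}^{5} a^k/k! (terms k=0..5) = 1.00000 + 2.19672 + 2.41279 + 1.76674 + 0.97026 + 0.42628 = 8.77280
Tail: a^6/(6!(1−ρ)) = 112.36984/(720·0.6339) = 0.24621
P₀ = 1/(8.77280 + 0.24621) = 1/9.01901 = 0.110877

Final: 0.110877


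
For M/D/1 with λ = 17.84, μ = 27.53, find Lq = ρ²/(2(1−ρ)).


ρ = 17.84/27.53 = 0.6480
M/D/1: Lq = ρ²/(2(1−ρ)) = 0.4199/(2·0.3520) = 0.59653

Final: 0.59653


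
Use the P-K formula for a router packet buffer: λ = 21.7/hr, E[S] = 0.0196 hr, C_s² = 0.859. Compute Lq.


ρ = λ·E[S] = 21.7·0.0196 = 0.4253
Lq = ρ²(1+C_s²)/(2(1−ρ)) = 0.1809·(1+0.859)/(2·0.5747)
= 0.1809·1.8590/1.1494 = 0.29259

Final: 0.29259


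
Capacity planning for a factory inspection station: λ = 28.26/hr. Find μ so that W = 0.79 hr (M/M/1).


W = 1/(μ−λ) ⇒ μ − λ = 1/W = 1/0.79 = 1.2658
μ = λ + 1/W = 28.26 + 1.2658 = 29.5258 per hr

Final: 29.5258 /hr


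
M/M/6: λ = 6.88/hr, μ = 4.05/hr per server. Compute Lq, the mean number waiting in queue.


a = λ/μ = 1.6988; ρ = a/6 = 0.2831
P₀ = 0.182810
Lq = P₀·a^c·ρ / (c!·(1−ρ)²) = 0.182810·24.03259·0.2831/(720·0.51391)
= 0.003362

Final: 0.003362


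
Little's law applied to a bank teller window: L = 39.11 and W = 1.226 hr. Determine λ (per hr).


λ = L/W = 39.11/1.226 = 31.9005 /hr

Final: 31.9005 /hr


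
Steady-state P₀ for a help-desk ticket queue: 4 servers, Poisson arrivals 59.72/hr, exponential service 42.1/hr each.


a = λ/μ = 59.72/42.1 = 1.4185; ρ = a/c = 0.3546
Σ_{k=0}^{3} a^k/k! (terms k=0..3) = 1.00000 + 1.41853 + 1.00611 + 0.47573 = 3.90037
Tail: a^4/(4!(1−ρ)) = 4.04903/(24·0.6454) = 0.26142
P₀ = 1/(3.90037 + 0.26142) = 1/4.16178 = 0.240282

Final: 0.240282


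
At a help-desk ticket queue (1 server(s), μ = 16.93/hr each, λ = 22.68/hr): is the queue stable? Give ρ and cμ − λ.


Total capacity cμ = 1·16.93 = 16.93/hr
ρ = λ/(cμ) = 22.68/16.93 = 1.3396
Stable ⇔ ρ < 1: NO
Spare capacity = cμ − λ = 16.93 − 22.68 = -5.75/hr

Final: ρ = 1.3396; unstable; margin = -5.75/hr


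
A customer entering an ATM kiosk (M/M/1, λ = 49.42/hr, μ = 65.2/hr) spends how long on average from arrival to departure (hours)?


W = 1/(μ−λ) = 1/(65.2 − 49.42) = 1/15.78 = 0.06337 hr

Final: 0.06337 hr


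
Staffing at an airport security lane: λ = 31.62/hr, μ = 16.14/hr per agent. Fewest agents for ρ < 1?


Stability requires cμ > λ ⇔ c > λ/μ.
λ/μ = 31.62/16.14 = 1.9591
Minimum integer c = ⌊1.9591⌋ + 1 = 2
Check: 2·16.14 = 32.28 > 31.62, while 1·16.14 = 16.14 ≤ 31.62

Final: 2 servers


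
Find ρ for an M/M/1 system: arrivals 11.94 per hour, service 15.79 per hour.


ρ = λ/μ = 11.94/15.79 = 0.7562

Final: 0.7562


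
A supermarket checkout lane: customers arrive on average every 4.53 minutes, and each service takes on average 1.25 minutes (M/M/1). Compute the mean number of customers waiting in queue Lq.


λ = 60/4.53 = 13.2450 /hr
μ = 60/1.25 = 48.0000 /hr
ρ = λ/μ = 13.2450/48.0000 = 0.2759
Lq = ρ²/(1−ρ) = 0.07614/0.7241 = 0.1052

Final: 0.1052


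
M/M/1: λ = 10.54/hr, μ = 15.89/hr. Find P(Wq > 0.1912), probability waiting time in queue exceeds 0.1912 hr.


ρ = 10.54/15.89 = 0.6633
P(Wq > t) = ρ·e^{−(μ−λ)t} = 0.6633·e^{−1.0229}
= 0.6633·0.359544 = 0.238489

Final: 0.238489


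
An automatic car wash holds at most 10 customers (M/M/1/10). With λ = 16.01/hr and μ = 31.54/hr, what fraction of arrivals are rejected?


ρ = λ/μ = 16.01/31.54 = 0.5076
P_K = (1−ρ)ρ^K/(1−ρ^(K+1)) = (0.4924·0.001136)/(1 − 0.0005765)
= 0.0005593/0.999423 = 0.0005596

Final: 0.0005596


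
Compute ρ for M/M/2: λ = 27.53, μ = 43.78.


ρ = λ/(cμ) = 27.53/(2·43.78) = 27.53/87.56 = 0.3144

Final: 0.3144


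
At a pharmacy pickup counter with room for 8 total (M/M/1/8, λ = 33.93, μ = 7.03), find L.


ρ = 33.93/7.03 = 4.8265
L = ρ[1 − (K+1)ρ^K + Kρ^(K+1)] / [(1−ρ)(1−ρ^(K+1))]
Numerator: 4.8265·(1 − 9·294461.335193 + 8·1421205.277825) = 42084258.408941
Denominator: (-3.8265)·(-1421204.277825) = 5438178.531081
L = 42084258.408941/5438178.531081 = 7.7387

Final: 7.7387


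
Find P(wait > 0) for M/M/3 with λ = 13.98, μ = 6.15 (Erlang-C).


a = λ/μ = 2.2732; ρ = a/3 = 0.7577
P₀ = 0.071750 (from M/M/c formula)
C(c,a) = [a^c/(c!(1−ρ))]·P₀ = [11.74617/(6·0.2423)]·0.071750
= 8.08042·0.071750 = 0.579772

Final: 0.579772


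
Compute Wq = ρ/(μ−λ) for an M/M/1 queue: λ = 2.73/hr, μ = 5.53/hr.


ρ = 2.73/5.53 = 0.4937
Wq = ρ/(μ−λ) = 0.4937/(5.53 − 2.73) = 0.4937/2.80 = 0.1763 hr

Final: 0.1763 hr


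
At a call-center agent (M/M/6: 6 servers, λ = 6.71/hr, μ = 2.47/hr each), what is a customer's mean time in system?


a = 2.7166; ρ = 0.4528; P₀ = 0.065487
Lq = P₀·a^c·ρ/(c!(1−ρ)²) = 0.05527
Wq = Lq/λ = 0.05527/6.71 = 0.008237 hr
W = Wq + 1/μ = 0.008237 + 0.40486 = 0.41310 hr

Final: 0.41310 hr


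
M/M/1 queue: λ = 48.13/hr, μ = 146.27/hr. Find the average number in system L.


ρ = λ/μ = 48.13/146.27 = 0.3290
L = ρ/(1−ρ) = 0.3290/(1 − 0.3290) = 0.3290/0.6710 = 0.4904

Final: 0.4904


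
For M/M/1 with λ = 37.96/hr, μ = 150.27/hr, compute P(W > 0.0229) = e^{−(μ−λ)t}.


W ~ Exponential(μ−λ) for M/M/1.
μ − λ = 150.27 − 37.96 = 112.3100
P(W > t) = e^{−(μ−λ)t} = e^{−2.5719} = 0.076390

Final: 0.076390


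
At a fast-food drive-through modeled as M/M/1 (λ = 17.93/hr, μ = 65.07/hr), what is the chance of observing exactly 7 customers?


ρ = 17.93/65.07 = 0.2755
P_n = (1−ρ)·ρ^n = (1 − 0.2755)·0.2755^7 = 0.7245·0.0001206 = 0.00008738

Final: 0.00008738


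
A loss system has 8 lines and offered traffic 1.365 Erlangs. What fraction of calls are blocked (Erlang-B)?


B(c,a) = (a^c/c!) / Σ_{k=0}^{c} a^k/k!
a^8/8! = 0.0002989
Σ terms (k=0..8): 1.00000 + 1.36500 + 0.93161 + 0.42388 + 0.14465 + 0.03949 + 0.008984 + 0.001752 + 0.0002989 = 3.915671
B = 0.0002989/3.915671 = 0.00007634

Final: 0.00007634


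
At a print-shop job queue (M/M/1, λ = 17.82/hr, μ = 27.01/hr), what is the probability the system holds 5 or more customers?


ρ = 17.82/27.01 = 0.6598
P(N ≥ n) = ρ^n = 0.6598^5 = 0.125002

Final: 0.125002


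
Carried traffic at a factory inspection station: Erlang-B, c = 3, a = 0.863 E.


B(3,0.863) = 0.045730 (Erlang-B)
Carried load = a(1 − B) = 0.863·(1 − 0.045730) = 0.863·0.954270 = 0.8235 E

Final: 0.8235 Erlangs


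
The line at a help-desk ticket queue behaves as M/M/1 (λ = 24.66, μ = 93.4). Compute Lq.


ρ = 24.66/93.4 = 0.2640
Lq = ρ²/(1−ρ) = 0.06971/0.7360 = 0.09472

Final: 0.09472


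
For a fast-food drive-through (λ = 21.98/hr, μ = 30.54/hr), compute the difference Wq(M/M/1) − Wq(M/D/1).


ρ = 21.98/30.54 = 0.7197
Wq(M/M/1) = ρ/(μ−λ) = 0.7197/8.56 = 0.08408 hr
Wq(M/D/1) = ρ/(2(μ−λ)) = 0.04204 hr
Savings = 0.08408 − 0.04204 = 0.04204 hr

Final: 0.04204 hr


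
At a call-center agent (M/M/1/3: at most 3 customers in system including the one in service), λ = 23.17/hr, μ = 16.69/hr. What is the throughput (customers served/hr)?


ρ = 1.3883; P_K = (1−ρ)ρ^3/(1−ρ^4) = 0.382708
λ_eff = λ(1 − P_K) = 23.17·(1 − 0.382708) = 23.17·0.617292 = 14.3027 /hr

Final: 14.3027 /hr


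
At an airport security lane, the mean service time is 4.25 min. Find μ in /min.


μ = 1/(service time) in consistent units.
1 minute = 1 min, so μ = 1/4.25 = 0.2353 per minute

Final: 0.2353 /min


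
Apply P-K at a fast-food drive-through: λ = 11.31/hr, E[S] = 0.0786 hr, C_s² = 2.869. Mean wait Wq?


ρ = λ·E[S] = 11.31·0.0786 = 0.8890
E[S²] = E[S]²(1+C_s²) = 0.0786²·(1+2.869) = 0.023903
Wq = λ·E[S²]/(2(1−ρ)) = 11.31·0.023903/(2·0.1110) = 1.21736 hr

Final: 1.21736 hr


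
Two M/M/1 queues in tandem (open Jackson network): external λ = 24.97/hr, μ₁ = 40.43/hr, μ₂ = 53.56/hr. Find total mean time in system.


Each node sees arrival rate λ = 24.97/hr (tandem ⇒ throughput preserved).
W₁ = 1/(μ₁−λ) = 1/(40.43−24.97) = 0.06468 hr
W₂ = 1/(μ₂−λ) = 1/(53.56−24.97) = 0.03498 hr
W_total = W₁ + W₂ = 0.06468 + 0.03498 = 0.09966 hr

Final: 0.09966 hr


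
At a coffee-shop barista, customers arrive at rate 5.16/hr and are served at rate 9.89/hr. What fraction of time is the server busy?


ρ = λ/μ = 5.16/9.89 = 0.5217

Final: 0.5217


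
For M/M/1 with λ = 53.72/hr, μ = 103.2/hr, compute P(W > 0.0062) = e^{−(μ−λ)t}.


W ~ Exponential(μ−λ) for M/M/1.
μ − λ = 103.2 − 53.72 = 49.4800
P(W > t) = e^{−(μ−λ)t} = e^{−0.3068} = 0.735815

Final: 0.735815


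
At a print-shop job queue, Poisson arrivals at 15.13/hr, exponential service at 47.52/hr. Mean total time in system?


W = 1/(μ−λ) = 1/(47.52 − 15.13) = 1/32.39 = 0.03087 hr

Final: 0.03087 hr


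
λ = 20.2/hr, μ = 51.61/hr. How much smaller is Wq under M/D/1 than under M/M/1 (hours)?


ρ = 20.2/51.61 = 0.3914
Wq(M/M/1) = ρ/(μ−λ) = 0.3914/31.41 = 0.01246 hr
Wq(M/D/1) = ρ/(2(μ−λ)) = 0.006230 hr
Savings = 0.01246 − 0.006230 = 0.006230 hr

Final: 0.006230 hr


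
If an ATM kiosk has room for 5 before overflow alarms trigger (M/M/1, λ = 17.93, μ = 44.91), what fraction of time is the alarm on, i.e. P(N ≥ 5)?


ρ = 17.93/44.91 = 0.3992
P(N ≥ n) = ρ^n = 0.3992^5 = 0.010143

Final: 0.010143


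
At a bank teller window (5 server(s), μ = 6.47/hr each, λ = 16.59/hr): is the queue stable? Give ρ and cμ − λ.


Total capacity cμ = 5·6.47 = 32.35/hr
ρ = λ/(cμ) = 16.59/32.35 = 0.5128
Stable ⇔ ρ < 1: YES
Spare capacity = cμ − λ = 32.35 − 16.59 = 15.76/hr

Final: ρ = 0.5128; stable; margin = 15.76/hr


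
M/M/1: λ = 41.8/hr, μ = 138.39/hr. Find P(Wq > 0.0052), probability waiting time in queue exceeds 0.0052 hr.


ρ = 41.8/138.39 = 0.3020
P(Wq > t) = ρ·e^{−(μ−λ)t} = 0.3020·e^{−0.5023}
= 0.3020·0.605157 = 0.182784

Final: 0.182784


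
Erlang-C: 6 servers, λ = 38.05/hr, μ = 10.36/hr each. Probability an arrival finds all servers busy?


a = λ/μ = 3.6728; ρ = a/6 = 0.6121
P₀ = 0.024030 (from M/M/c formula)
C(c,a) = [a^c/(c!(1−ρ))]·P₀ = [2454.53616/(720·0.3879)]·0.024030
= 8.78923·0.024030 = 0.211204

Final: 0.211204


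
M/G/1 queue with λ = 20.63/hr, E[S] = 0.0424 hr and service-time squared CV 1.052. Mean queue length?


ρ = λ·E[S] = 20.63·0.0424 = 0.8747
Lq = ρ²(1+C_s²)/(2(1−ρ)) = 0.7651·(1+1.052)/(2·0.1253)
= 0.7651·2.0520/0.2506 = 6.26568

Final: 6.26568


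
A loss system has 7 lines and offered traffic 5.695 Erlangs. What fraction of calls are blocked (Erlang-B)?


B(c,a) = (a^c/c!) / Σ_{k=0}^{c} a^k/k!
a^7/7! = 38.550105
Σ terms (k=0..7): 1.00000 + 5.69500 + 16.21651 + 30.78435 + 43.82921 + 49.92147 + 47.38380 + 38.55010 = 233.380449
B = 38.550105/233.380449 = 0.165181

Final: 0.165181


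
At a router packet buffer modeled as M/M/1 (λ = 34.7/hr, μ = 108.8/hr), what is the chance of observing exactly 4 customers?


ρ = 34.7/108.8 = 0.3189
P_n = (1−ρ)·ρ^n = (1 − 0.3189)·0.3189^4 = 0.6811·0.010347 = 0.007047

Final: 0.007047


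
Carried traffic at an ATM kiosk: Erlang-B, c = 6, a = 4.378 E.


B(6,4.378) = 0.145020 (Erlang-B)
Carried load = a(1 − B) = 4.378·(1 − 0.145020) = 4.378·0.854980 = 3.7431 E

Final: 3.7431 Erlangs


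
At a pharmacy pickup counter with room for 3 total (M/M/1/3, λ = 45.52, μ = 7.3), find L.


ρ = 45.52/7.3 = 6.2356
L = ρ[1 − (K+1)ρ^K + Kρ^(K+1)] / [(1−ρ)(1−ρ^(K+1))]
Numerator: 6.2356·(1 − 4·242.458928 + 3·1511.880874) = 22241.239814
Denominator: (-5.2356)·(-1510.880874) = 7910.392741
L = 22241.239814/7910.392741 = 2.8116

Final: 2.8116


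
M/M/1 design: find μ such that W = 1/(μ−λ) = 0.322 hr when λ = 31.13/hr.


W = 1/(μ−λ) ⇒ μ − λ = 1/W = 1/0.322 = 3.1056
μ = λ + 1/W = 31.13 + 3.1056 = 34.2356 per hr

Final: 34.2356 /hr


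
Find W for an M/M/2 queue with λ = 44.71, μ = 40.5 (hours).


a = 1.1040; ρ = 0.5520; P₀ = 0.288680
Lq = P₀·a^c·ρ/(c!(1−ρ)²) = 0.48373
Wq = Lq/λ = 0.48373/44.71 = 0.01082 hr
W = Wq + 1/μ = 0.01082 + 0.02469 = 0.03551 hr

Final: 0.03551 hr


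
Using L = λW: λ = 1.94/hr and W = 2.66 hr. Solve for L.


L = λW = 1.94·2.66 = 5.1604

Final: 5.1604


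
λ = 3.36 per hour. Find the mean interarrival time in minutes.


Mean interarrival time = 1/λ = 1/3.36 hour = 0.29762 hour
In minutes: 0.29762 × 60 = 17.8571 min

Final: 17.8571 min


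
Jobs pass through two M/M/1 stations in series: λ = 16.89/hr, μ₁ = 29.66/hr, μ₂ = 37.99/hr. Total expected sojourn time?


Each node sees arrival rate λ = 16.89/hr (tandem ⇒ throughput preserved).
W₁ = 1/(μ₁−λ) = 1/(29.66−16.89) = 0.07831 hr
W₂ = 1/(μ₂−λ) = 1/(37.99−16.89) = 0.04739 hr
W_total = W₁ + W₂ = 0.07831 + 0.04739 = 0.12570 hr

Final: 0.12570 hr


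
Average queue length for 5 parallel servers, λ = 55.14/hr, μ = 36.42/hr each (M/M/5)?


a = λ/μ = 1.5140; ρ = a/5 = 0.3028
P₀ = 0.219659
Lq = P₀·a^c·ρ / (c!·(1−ρ)²) = 0.219659·7.95489·0.3028/(120·0.48609)
= 0.009071

Final: 0.009071


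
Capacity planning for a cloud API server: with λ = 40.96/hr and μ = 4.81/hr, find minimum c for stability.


Stability requires cμ > λ ⇔ c > λ/μ.
λ/μ = 40.96/4.81 = 8.5156
Minimum integer c = ⌊8.5156⌋ + 1 = 9
Check: 9·4.81 = 43.29 > 40.96, while 8·4.81 = 38.48 ≤ 40.96

Final: 9 servers


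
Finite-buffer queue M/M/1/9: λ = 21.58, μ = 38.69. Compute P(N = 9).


ρ = λ/μ = 21.58/38.69 = 0.5578
P_K = (1−ρ)ρ^K/(1−ρ^(K+1)) = (0.4422·0.005225)/(1 − 0.002914)
= 0.002311/0.997086 = 0.002317

Final: 0.002317


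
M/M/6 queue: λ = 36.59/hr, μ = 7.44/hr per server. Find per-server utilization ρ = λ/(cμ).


ρ = λ/(cμ) = 36.59/(6·7.44) = 36.59/44.64 = 0.8197

Final: 0.8197


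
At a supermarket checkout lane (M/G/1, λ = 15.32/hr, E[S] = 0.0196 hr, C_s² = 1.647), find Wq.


ρ = λ·E[S] = 15.32·0.0196 = 0.3003
E[S²] = E[S]²(1+C_s²) = 0.0196²·(1+1.647) = 0.001017
Wq = λ·E[S²]/(2(1−ρ)) = 15.32·0.001017/(2·0.6997) = 0.01113 hr

Final: 0.01113 hr


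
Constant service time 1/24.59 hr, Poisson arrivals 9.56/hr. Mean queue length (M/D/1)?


ρ = 9.56/24.59 = 0.3888
M/D/1: Lq = ρ²/(2(1−ρ)) = 0.1511/(2·0.6112) = 0.12364

Final: 0.12364


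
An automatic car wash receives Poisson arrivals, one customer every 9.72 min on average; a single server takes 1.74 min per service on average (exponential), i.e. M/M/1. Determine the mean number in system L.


λ = 60/9.72 = 6.1728 /hr
μ = 60/1.74 = 34.4828 /hr
ρ = λ/μ = 6.1728/34.4828 = 0.1790
L = ρ/(1−ρ) = 0.1790/0.8210 = 0.2180

Final: 0.2180


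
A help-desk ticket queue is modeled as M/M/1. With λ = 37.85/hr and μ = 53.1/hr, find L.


ρ = λ/μ = 37.85/53.1 = 0.7128
L = ρ/(1−ρ) = 0.7128/(1 − 0.7128) = 0.7128/0.2872 = 2.4820

Final: 2.4820


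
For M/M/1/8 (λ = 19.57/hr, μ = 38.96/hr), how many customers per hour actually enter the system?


ρ = 0.5023; P_K = (1−ρ)ρ^8/(1−ρ^9) = 0.002021
λ_eff = λ(1 − P_K) = 19.57·(1 − 0.002021) = 19.57·0.997979 = 19.5304 /hr

Final: 19.5304 /hr


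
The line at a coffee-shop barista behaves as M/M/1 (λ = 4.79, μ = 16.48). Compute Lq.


ρ = 4.79/16.48 = 0.2907
Lq = ρ²/(1−ρ) = 0.08448/0.7093 = 0.1191

Final: 0.1191


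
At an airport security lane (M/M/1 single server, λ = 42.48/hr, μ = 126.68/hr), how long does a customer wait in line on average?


ρ = 42.48/126.68 = 0.3353
Wq = ρ/(μ−λ) = 0.3353/(126.68 − 42.48) = 0.3353/84.20 = 0.003983 hr

Final: 0.003983 hr


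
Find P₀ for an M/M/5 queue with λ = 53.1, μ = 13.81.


a = λ/μ = 53.1/13.81 = 3.8450; ρ = a/c = 0.7690
Σ_{k=0}^{4} a^k/k! (terms k=0..4) = 1.00000 + 3.84504 + 7.39217 + 9.47439 + 9.10735 = 30.81895
Tail: a^5/(5!(1−ρ)) = 840.43516/(120·0.2310) = 30.31977
P₀ = 1/(30.81895 + 30.31977) = 1/61.13872 = 0.016356

Final: 0.016356


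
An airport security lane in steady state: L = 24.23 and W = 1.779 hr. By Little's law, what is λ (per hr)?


λ = L/W = 24.23/1.779 = 13.6200 /hr

Final: 13.6200 /hr


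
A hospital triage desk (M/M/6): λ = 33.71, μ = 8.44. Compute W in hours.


a = 3.9941; ρ = 0.6657; P₀ = 0.016798
Lq = P₀·a^c·ρ/(c!(1−ρ)²) = 0.56412
Wq = Lq/λ = 0.56412/33.71 = 0.01673 hr
W = Wq + 1/μ = 0.01673 + 0.11848 = 0.13522 hr

Final: 0.13522 hr


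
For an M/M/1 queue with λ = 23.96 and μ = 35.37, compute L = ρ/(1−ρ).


ρ = λ/μ = 23.96/35.37 = 0.6774
L = ρ/(1−ρ) = 0.6774/(1 − 0.6774) = 0.6774/0.3226 = 2.0999

Final: 2.0999


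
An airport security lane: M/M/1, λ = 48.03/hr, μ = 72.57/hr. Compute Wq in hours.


ρ = 48.03/72.57 = 0.6618
Wq = ρ/(μ−λ) = 0.6618/(72.57 − 48.03) = 0.6618/24.54 = 0.02697 hr

Final: 0.02697 hr


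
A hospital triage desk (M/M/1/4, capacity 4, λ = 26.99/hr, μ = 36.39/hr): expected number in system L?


ρ = 26.99/36.39 = 0.7417
L = ρ[1 − (K+1)ρ^K + Kρ^(K+1)] / [(1−ρ)(1−ρ^(K+1))]
Numerator: 0.7417·(1 − 5·0.302610 + 4·0.224442) = 0.285340
Denominator: (0.2583)·(0.775558) = 0.200336
L = 0.285340/0.200336 = 1.4243

Final: 1.4243


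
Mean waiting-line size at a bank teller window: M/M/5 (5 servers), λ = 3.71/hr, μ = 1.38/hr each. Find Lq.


a = λ/μ = 2.6884; ρ = a/5 = 0.5377
P₀ = 0.065580
Lq = P₀·a^c·ρ / (c!·(1−ρ)²) = 0.065580·140.43460·0.5377/(120·0.21374)
= 0.19307

Final: 0.19307


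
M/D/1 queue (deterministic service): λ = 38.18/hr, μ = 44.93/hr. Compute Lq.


ρ = 38.18/44.93 = 0.8498
M/D/1: Lq = ρ²/(2(1−ρ)) = 0.7221/(2·0.1502) = 2.40326

Final: 2.40326


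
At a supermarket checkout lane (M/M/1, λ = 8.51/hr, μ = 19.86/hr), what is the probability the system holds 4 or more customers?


ρ = 8.51/19.86 = 0.4285
P(N ≥ n) = ρ^n = 0.4285^4 = 0.033713

Final: 0.033713


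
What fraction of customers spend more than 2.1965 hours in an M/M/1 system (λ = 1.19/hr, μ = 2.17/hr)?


W ~ Exponential(μ−λ) for M/M/1.
μ − λ = 2.17 − 1.19 = 0.9800
P(W > t) = e^{−(μ−λ)t} = e^{−2.1526} = 0.116185

Final: 0.116185


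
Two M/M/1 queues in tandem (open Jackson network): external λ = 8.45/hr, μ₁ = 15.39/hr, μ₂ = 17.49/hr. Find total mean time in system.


Each node sees arrival rate λ = 8.45/hr (tandem ⇒ throughput preserved).
W₁ = 1/(μ₁−λ) = 1/(15.39−8.45) = 0.14409 hr
W₂ = 1/(μ₂−λ) = 1/(17.49−8.45) = 0.11062 hr
W_total = W₁ + W₂ = 0.14409 + 0.11062 = 0.25471 hr

Final: 0.25471 hr


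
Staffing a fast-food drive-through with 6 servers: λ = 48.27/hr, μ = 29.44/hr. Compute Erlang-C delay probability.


a = λ/μ = 1.6396; ρ = a/6 = 0.2733
P₀ = 0.193972 (from M/M/c formula)
C(c,a) = [a^c/(c!(1−ρ))]·P₀ = [19.42840/(720·0.7267)]·0.193972
= 0.03713·0.193972 = 0.007202

Final: 0.007202


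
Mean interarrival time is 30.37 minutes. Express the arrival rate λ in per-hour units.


λ = 1/(interarrival time) in consistent units.
1 hour = 60 min, so λ = 60/30.37 = 1.9756 per hour

Final: 1.9756 /hr


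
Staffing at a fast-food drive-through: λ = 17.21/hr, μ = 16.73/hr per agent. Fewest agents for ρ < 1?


Stability requires cμ > λ ⇔ c > λ/μ.
λ/μ = 17.21/16.73 = 1.0287
Minimum integer c = ⌊1.0287⌋ + 1 = 2
Check: 2·16.73 = 33.46 > 17.21, while 1·16.73 = 16.73 ≤ 17.21

Final: 2 servers


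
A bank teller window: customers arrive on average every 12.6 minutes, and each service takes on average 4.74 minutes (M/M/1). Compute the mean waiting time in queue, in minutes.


λ = 60/12.6 = 4.7619 /hr
μ = 60/4.74 = 12.6582 /hr
ρ = λ/μ = 4.7619/12.6582 = 0.3762
Wq = ρ/(μ−λ) = 0.3762/(12.6582−4.7619) = 0.04764 hr
In minutes: 0.04764·60 = 2.858 min

Final: 2.858 min


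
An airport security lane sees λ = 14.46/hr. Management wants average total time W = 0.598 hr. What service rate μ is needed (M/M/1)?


W = 1/(μ−λ) ⇒ μ − λ = 1/W = 1/0.598 = 1.6722
μ = λ + 1/W = 14.46 + 1.6722 = 16.1322 per hr

Final: 16.1322 /hr


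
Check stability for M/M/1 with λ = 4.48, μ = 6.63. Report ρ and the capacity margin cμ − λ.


Total capacity cμ = 1·6.63 = 6.63/hr
ρ = λ/(cμ) = 4.48/6.63 = 0.6757
Stable ⇔ ρ < 1: YES
Spare capacity = cμ − λ = 6.63 − 4.48 = 2.15/hr

Final: ρ = 0.6757; stable; margin = 2.15/hr


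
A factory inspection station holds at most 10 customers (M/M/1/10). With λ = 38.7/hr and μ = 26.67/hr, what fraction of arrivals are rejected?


ρ = λ/μ = 38.7/26.67 = 1.4511
P_K = (1−ρ)ρ^K/(1−ρ^(K+1)) = (-0.4511·41.388482)/(1 − 60.057527)
= -18.669045/-59.057527 = 0.316116

Final: 0.316116


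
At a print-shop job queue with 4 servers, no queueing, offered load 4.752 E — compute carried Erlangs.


B(4,4.752) = 0.378232 (Erlang-B)
Carried load = a(1 − B) = 4.752·(1 − 0.378232) = 4.752·0.621768 = 2.9546 E

Final: 2.9546 Erlangs


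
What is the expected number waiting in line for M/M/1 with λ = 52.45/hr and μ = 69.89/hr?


ρ = 52.45/69.89 = 0.7505
Lq = ρ²/(1−ρ) = 0.5632/0.2495 = 2.2570

Final: 2.2570


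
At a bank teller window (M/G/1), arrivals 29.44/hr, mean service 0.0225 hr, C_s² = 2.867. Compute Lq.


ρ = λ·E[S] = 29.44·0.0225 = 0.6624
Lq = ρ²(1+C_s²)/(2(1−ρ)) = 0.4388·(1+2.867)/(2·0.3376)
= 0.4388·3.8670/0.6752 = 2.51294

Final: 2.51294


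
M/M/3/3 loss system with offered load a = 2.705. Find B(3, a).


B(c,a) = (a^c/c!) / Σ_{k=0}^{c} a^k/k!
a^3/3! = 3.298759
Σ terms (k=0..3): 1.00000 + 2.70500 + 3.65851 + 3.29876 = 10.662271
B = 3.298759/10.662271 = 0.309386

Final: 0.309386


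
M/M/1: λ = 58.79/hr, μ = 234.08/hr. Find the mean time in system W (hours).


W = 1/(μ−λ) = 1/(234.08 − 58.79) = 1/175.29 = 0.005705 hr

Final: 0.005705 hr


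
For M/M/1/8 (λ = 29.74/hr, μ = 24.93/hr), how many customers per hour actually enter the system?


ρ = 1.1929; P_K = (1−ρ)ρ^8/(1−ρ^9) = 0.203281
λ_eff = λ(1 − P_K) = 29.74·(1 − 0.203281) = 29.74·0.796719 = 23.6944 /hr

Final: 23.6944 /hr


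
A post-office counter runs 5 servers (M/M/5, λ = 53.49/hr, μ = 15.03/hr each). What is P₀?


a = λ/μ = 53.49/15.03 = 3.5589; ρ = a/c = 0.7118
Σ_{k=0}^{4} a^k/k! (terms k=0..4) = 1.00000 + 3.55888 + 6.33282 + 7.51259 + 6.68410 = 25.08840
Tail: a^5/(5!(1−ρ)) = 570.91057/(120·0.2882) = 16.50659
P₀ = 1/(25.08840 + 16.50659) = 1/41.59499 = 0.024041

Final: 0.024041


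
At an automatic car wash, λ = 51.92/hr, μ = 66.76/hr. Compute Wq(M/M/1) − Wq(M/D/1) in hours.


ρ = 51.92/66.76 = 0.7777
Wq(M/M/1) = ρ/(μ−λ) = 0.7777/14.84 = 0.05241 hr
Wq(M/D/1) = ρ/(2(μ−λ)) = 0.02620 hr
Savings = 0.05241 − 0.02620 = 0.02620 hr

Final: 0.02620 hr


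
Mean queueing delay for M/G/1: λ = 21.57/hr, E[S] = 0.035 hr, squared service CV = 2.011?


ρ = λ·E[S] = 21.57·0.035 = 0.7550
E[S²] = E[S]²(1+C_s²) = 0.035²·(1+2.011) = 0.003688
Wq = λ·E[S²]/(2(1−ρ)) = 21.57·0.003688/(2·0.2450) = 0.16234 hr

Final: 0.16234 hr


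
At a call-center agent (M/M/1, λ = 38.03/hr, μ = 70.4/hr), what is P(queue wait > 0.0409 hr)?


ρ = 38.03/70.4 = 0.5402
P(Wq > t) = ρ·e^{−(μ−λ)t} = 0.5402·e^{−1.3239}
= 0.5402·0.266087 = 0.143740

Final: 0.143740


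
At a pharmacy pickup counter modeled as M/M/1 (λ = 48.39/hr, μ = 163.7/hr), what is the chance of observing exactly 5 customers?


ρ = 48.39/163.7 = 0.2956
P_n = (1−ρ)·ρ^n = (1 − 0.2956)·0.2956^5 = 0.7044·0.002257 = 0.001590

Final: 0.001590


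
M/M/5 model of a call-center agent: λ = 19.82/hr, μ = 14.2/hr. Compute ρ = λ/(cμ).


ρ = λ/(cμ) = 19.82/(5·14.2) = 19.82/71.00 = 0.2792

Final: 0.2792


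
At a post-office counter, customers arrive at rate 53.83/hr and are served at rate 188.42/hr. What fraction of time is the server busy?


ρ = λ/μ = 53.83/188.42 = 0.2857

Final: 0.2857


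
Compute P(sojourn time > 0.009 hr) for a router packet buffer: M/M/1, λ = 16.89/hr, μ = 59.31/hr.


W ~ Exponential(μ−λ) for M/M/1.
μ − λ = 59.31 − 16.89 = 42.4200
P(W > t) = e^{−(μ−λ)t} = e^{−0.3818} = 0.682645

Final: 0.682645
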